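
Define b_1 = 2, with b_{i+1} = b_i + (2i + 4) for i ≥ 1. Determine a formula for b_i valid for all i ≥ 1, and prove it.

Claim: b_i = i^2 + 3i − 2.

Base case: b_1 = 2, and 1^2 + 3·1 − 2 = 2.
Assume b_m = m^2 + 3m − 2.
Then b_{m+1} = b_m + (2m + 4) = (m^2 + 3m − 2) + (2m + 4) = m^2 + 5m + 2,
and (m+1)^2 + 3·(m+1) − 2 = m^2 + 5m + 2.
By induction, b_i = i^2 + 3i − 2 for all i ≥ 1.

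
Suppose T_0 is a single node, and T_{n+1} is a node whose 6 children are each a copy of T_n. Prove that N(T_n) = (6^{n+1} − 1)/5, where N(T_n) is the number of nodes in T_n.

Base case: N(T_0) = 1, and (6^{0+1} − 1)/5 = 1.
Assume N(T_r) = (6^{r+1} − 1)/5.
Then N(T_{r+1}) = 1 + 6N(T_r) = 1 + 6·(6^{r+1} − 1)/5 = 1 + (6^{r+2} − 6)/5 = (5 + 6^{r+2} − 6)/5 = (6^{r+2} − 1)/5.
Hence N(T_n) = (6^{n+1} − 1)/5 for every n ≥ 0, by induction.

N(T_n) = (6^{n+1} − 1)/5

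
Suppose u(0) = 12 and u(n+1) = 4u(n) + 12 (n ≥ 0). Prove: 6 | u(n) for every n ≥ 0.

Base case: u(0) = 12 = 6·2, so 6 | u(0).
Assume 6 | u(r), so u(r) = 6t for some integer t.
Then u(r+1) = 4u(r) + 12 = 4·(6t) + 12 = 6(4t + 2), so 6 | u(r+1).
By induction, 6 | u(n) for all n ≥ 0.

6 | u(n)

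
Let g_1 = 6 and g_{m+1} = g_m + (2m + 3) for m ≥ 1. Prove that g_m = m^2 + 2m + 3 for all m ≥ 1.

Base case: g_1 = 6, and 1^2 + 2·1 + 3 = 6.
Assume g_k = k^2 + 2k + 3.
Then g_{k+1} = g_k + (2k + 3) = (k^2 + 2k + 3) + (2k + 3) = k^2 + 4k + 6,
and (k+1)^2 + 2·(k+1) + 3 = k^2 + 4k + 6.
Hence g_m = m^2 + 2m + 3 for every m ≥ 1, by induction.

g_m = m^2 + 2m + 3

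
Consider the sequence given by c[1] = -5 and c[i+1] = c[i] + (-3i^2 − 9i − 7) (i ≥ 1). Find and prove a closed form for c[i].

Claim: c[i] = -i^3 − 3i^2 − 3i + 2.

Base case: c[1] = -5, and -1^3 − 3·1^2 − 3·1 + 2 = -5.
Assume c[m] = -m^3 − 3m^2 − 3m + 2.
Then c[m+1] = c[m] + (-3m^2 − 9m − 7) = (-m^3 − 3m^2 − 3m + 2) + (-3m^2 − 9m − 7) = -m^3 − 6m^2 − 12m − 5,
and -(m+1)^3 − 3·(m+1)^2 − 3·(m+1) + 2 = -m^3 − 6m^2 − 12m − 5.
Hence c[i] = -i^3 − 3i^2 − 3i + 2 for every i ≥ 1, by induction.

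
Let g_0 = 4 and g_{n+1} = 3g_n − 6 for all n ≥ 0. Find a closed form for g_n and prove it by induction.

Claim: g_n = 3^n + 3.

Base case: g_0 = 4, and 3^0 + 3 = 1 + 3 = 4.
Assume g_r = 3^r + 3 for some r ≥ 0.
Then g_{r+1} = 3g_r − 6 = 3·(3^r + 3) − 6 = 3^{r+1} + 9 − 6 = 3^{r+1} + 3.
Hence g_n = 3^n + 3 for every n ≥ 0, by induction.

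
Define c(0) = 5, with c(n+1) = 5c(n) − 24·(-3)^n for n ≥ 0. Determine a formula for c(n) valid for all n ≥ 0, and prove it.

Claim: c(n) = 2·5^n + 3·(-3)^n.

Base case: c(0) = 5, and 2·5^0 + 3·(-3)^0 = 2 + 3 = 5.
Assume c(j) = 2·5^j + 3·(-3)^j for some j ≥ 0.
Then c(j+1) = 5c(j) − 24·(-3)^j = 5·(2·5^j + 3·(-3)^j) − 24·(-3)^j = 2·5^{j+1} + 15·(-3)^j − 24·(-3)^j = 2·5^{j+1} − 9·(-3)^j = 2·5^{j+1} + 3·(-3)^{j+1}.
This completes the inductive step, so c(n) = 2·5^n + 3·(-3)^n for all n ≥ 0.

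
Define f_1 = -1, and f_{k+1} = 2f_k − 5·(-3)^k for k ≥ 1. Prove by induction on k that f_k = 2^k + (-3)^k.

Base case: f_1 = -1, and 2^1 + (-3)^1 = 2 − 3 = -1.
Assume f_r = 2^r + (-3)^r for some r ≥ 1.
Then f_{r+1} = 2f_r − 5·(-3)^r = 2·(2^r + (-3)^r) − 5·(-3)^r = 2^{r+1} + 2·(-3)^r − 5·(-3)^r = 2^{r+1} − 3·(-3)^r = 2^{r+1} + (-3)^{r+1}.
This completes the inductive step, so f_k = 2^k + (-3)^k for all k ≥ 1.

f_k = 2^k + (-3)^k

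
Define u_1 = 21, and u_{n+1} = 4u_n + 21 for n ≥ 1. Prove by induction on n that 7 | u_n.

Base case: u_1 = 21 = 7·3, so 7 | u_1.
Assume 7 | u_m, so u_m = 7t for some integer t.
Then u_{m+1} = 4u_m + 21 = 4·(7t) + 21 = 7(4t + 3), so 7 | u_{m+1}.
So the property holds for m+1, and by induction 7 | u_n for all n ≥ 1.

7 | u_n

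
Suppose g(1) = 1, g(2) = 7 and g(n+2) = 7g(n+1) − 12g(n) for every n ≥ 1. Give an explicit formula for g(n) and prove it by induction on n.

Claim: g(n) = 4^n − 3^n.

Base cases: g(1) = 1 and 4^1 − 3^1 = 1; g(2) = 7 and 4^2 − 3^2 = 7.
Assume g(j) = 4^j − 3^j for all 1 ≤ j ≤ k, where k ≥ 2.
Then g(k+1) = 7g(k) − 12g(k−1) = 7·(4^k − 3^k) − 12·(4^{k−1} − 3^{k−1}) = (7·4 − 12)4^{k−1} − (7·3 − 12)3^{k−1} = 16·4^{k−1} − 9·3^{k−1} = 4^{k+1} − 3^{k+1}.
By strong induction, g(n) = 4^n − 3^n for all n ≥ 1.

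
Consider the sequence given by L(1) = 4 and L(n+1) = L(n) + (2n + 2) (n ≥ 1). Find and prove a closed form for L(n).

Claim: L(n) = n^2 + n + 2.

Base case: L(1) = 4, and 1^2 + 1 + 2 = 4.
Assume L(r) = r^2 + r + 2.
Then L(r+1) = L(r) + (2r + 2) = (r^2 + r + 2) + (2r + 2) = r^2 + 3r + 4,
and (r+1)^2 + (r+1) + 2 = r^2 + 3r + 4.
This completes the inductive step, so L(n) = n^2 + n + 2 for all n ≥ 1.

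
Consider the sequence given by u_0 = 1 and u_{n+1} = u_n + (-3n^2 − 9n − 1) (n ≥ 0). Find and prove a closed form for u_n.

Claim: u_n = -n^3 − 3n^2 + 3n + 1.

Base case: u_0 = 1, and -0^3 − 3·0^2 + 3·0 + 1 = 1.
Assume u_k = -k^3 − 3k^2 + 3k + 1.
Then u_{k+1} = u_k + (-3k^2 − 9k − 1) = (-k^3 − 3k^2 + 3k + 1) + (-3k^2 − 9k − 1) = -k^3 − 6k^2 − 6k,
and -(k+1)^3 − 3·(k+1)^2 + 3·(k+1) + 1 = -k^3 − 6k^2 − 6k.
By induction, u_n = -n^3 − 3n^2 + 3n + 1 for all n ≥ 0.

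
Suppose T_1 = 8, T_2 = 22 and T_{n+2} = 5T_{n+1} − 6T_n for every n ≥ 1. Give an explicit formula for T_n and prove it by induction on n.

Claim: T_n = 2·3^n + 2^n.

Base cases: T_1 = 8 and 2·3^1 + 2^1 = 8; T_2 = 22 and 2·3^2 + 2^2 = 22.
Assume T_j = 2·3^j + 2^j for all 1 ≤ j ≤ m, where m ≥ 2.
Then T_{m+1} = 5T_m − 6T_{m−1} = 5·(2·3^m + 2^m) − 6·(2·3^{m−1} + 2^{m−1}) = 2·(5·3 − 6)3^{m−1} + (5·2 − 6)2^{m−1} = 18·3^{m−1} + 4·2^{m−1} = 2·3^{m+1} + 2^{m+1}.
By strong induction, T_n = 2·3^n + 2^n for all n ≥ 1.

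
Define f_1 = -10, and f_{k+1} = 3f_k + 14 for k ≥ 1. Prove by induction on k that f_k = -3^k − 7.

Base case: f_1 = -10, and -3^1 − 7 = -3 − 7 = -10.
Assume f_j = -3^j − 7 for some j ≥ 1.
Then f_{j+1} = 3f_j + 14 = 3·(-3^j − 7) + 14 = -3^{j+1} − 21 + 14 = -3^{j+1} − 7.
By induction, f_k = -3^k − 7 for all k ≥ 1.

f_k = -3^k − 7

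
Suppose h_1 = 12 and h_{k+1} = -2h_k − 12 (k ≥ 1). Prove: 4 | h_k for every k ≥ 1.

Base case: h_1 = 12 = 4·3, so 4 | h_1.
Assume 4 | h_j, so h_j = 4t for some integer t.
Then h_{j+1} = -2h_j − 12 = -2·(4t) − 12 = 4(-2t − 3), so 4 | h_{j+1}.
This completes the inductive step, so 4 | h_k for all k ≥ 1.

4 | h_k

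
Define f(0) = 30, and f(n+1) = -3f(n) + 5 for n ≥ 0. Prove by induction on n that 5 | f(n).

Base case: f(0) = 30 = 5·6, so 5 | f(0).
Assume 5 | f(r), so f(r) = 5t for some integer t.
Then f(r+1) = -3f(r) + 5 = -3·(5t) + 5 = 5(-3t + 1), so 5 | f(r+1).
By induction, 5 | f(n) for all n ≥ 0.

5 | f(n)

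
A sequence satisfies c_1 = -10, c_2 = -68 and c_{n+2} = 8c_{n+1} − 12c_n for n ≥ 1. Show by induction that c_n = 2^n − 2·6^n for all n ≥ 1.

Base cases: c_1 = -10 and 2^1 − 2·6^1 = -10; c_2 = -68 and 2^2 − 2·6^2 = -68.
Assume c_j = 2^j − 2·6^j for all 1 ≤ j ≤ r, where r ≥ 2.
Then c_{r+1} = 8c_r − 12c_{r−1} = 8·(2^r − 2·6^r) − 12·(2^{r−1} − 2·6^{r−1}) = (8·2 − 12)2^{r−1} − 2·(8·6 − 12)6^{r−1} = 4·2^{r−1} − 72·6^{r−1} = 2^{r+1} − 2·6^{r+1}.
Hence c_n = 2^n − 2·6^n for every n ≥ 1, by strong induction.

c_n = 2^n − 2·6^n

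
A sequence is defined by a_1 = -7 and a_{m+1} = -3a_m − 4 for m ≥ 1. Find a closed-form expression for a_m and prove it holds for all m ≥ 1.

Claim: a_m = 2·(-3)^m − 1.

Base case: a_1 = -7, and 2·(-3)^1 − 1 = -6 − 1 = -7.
Assume a_j = 2·(-3)^j − 1 for some j ≥ 1.
Then a_{j+1} = -3a_j − 4 = -3·(2·(-3)^j − 1) − 4 = -6·(-3)^j + 3 − 4 = 2·(-3)^{j+1} − 1.
This completes the inductive step, so a_m = 2·(-3)^m − 1 for all m ≥ 1.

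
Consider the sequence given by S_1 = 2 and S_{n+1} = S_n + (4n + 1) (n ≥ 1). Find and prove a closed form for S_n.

Claim: S_n = 2n^2 − n + 1.

Base case: S_1 = 2, and 2·1^2 − 1 + 1 = 2.
Assume S_j = 2j^2 − j + 1.
Then S_{j+1} = S_j + (4j + 1) = (2j^2 − j + 1) + (4j + 1) = 2j^2 + 3j + 2,
and 2·(j+1)^2 − (j+1) + 1 = 2j^2 + 3j + 2.
By induction, S_n = 2n^2 − n + 1 for all n ≥ 1.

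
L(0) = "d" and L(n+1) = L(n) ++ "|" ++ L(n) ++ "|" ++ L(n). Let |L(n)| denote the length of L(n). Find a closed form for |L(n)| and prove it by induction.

Claim: |L(n)| = 2·3^n − 1.

Base case: |L(0)| = 1, and 2·3^0 − 1 = 1.
Assume |L(r)| = 2·3^r − 1.
Then |L(r+1)| = 3|L(r)| + 2 = 3(2·3^r − 1) + 2 = 2·3^{r+1} − 3 + 2 = 2·3^{r+1} − 1.
This completes the inductive step, so |L(n)| = 2·3^n − 1 for all n ≥ 0.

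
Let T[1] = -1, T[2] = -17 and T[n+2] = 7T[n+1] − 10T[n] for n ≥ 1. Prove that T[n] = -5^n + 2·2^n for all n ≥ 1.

Base cases: T[1] = -1 and -5^1 + 2·2^1 = -1; T[2] = -17 and -5^2 + 2·2^2 = -17.
Assume T[i] = -5^i + 2·2^i for all 1 ≤ i ≤ j, where j ≥ 2.
Then T[j+1] = 7T[j] − 10T[j−1] = 7·(-5^j + 2·2^j) − 10·(-5^{j−1} + 2·2^{j−1}) = -(7·5 − 10)5^{j−1} + 2·(7·2 − 10)2^{j−1} = -25·5^{j−1} + 8·2^{j−1} = -5^{j+1} + 2·2^{j+1}.
This completes the inductive step, so T[n] = -5^n + 2·2^n for all n ≥ 1.

T[n] = -5^n + 2·2^n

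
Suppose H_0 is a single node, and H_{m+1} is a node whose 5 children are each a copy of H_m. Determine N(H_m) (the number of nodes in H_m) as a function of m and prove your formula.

Claim: N(H_m) = (5^{m+1} − 1)/4.

Base case: N(H_0) = 1, and (5^{0+1} − 1)/4 = 1.
Assume N(H_r) = (5^{r+1} − 1)/4.
Then N(H_{r+1}) = 1 + 5N(H_r) = 1 + 5·(5^{r+1} − 1)/4 = 1 + (5^{r+2} − 5)/4 = (4 + 5^{r+2} − 5)/4 = (5^{r+2} − 1)/4.
Hence N(H_m) = (5^{m+1} − 1)/4 for every m ≥ 0, by induction.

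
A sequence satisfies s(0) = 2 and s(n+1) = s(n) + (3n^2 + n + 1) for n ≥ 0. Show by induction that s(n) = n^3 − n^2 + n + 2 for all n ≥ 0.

Base case: s(0) = 2, and 0^3 − 0^2 + 0 + 2 = 2.
Assume s(r) = r^3 − r^2 + r + 2.
Then s(r+1) = s(r) + (3r^2 + r + 1) = (r^3 − r^2 + r + 2) + (3r^2 + r + 1) = r^3 + 2r^2 + 2r + 3,
and (r+1)^3 − (r+1)^2 + (r+1) + 2 = r^3 + 2r^2 + 2r + 3.
By induction, s(n) = n^3 − n^2 + n + 2 for all n ≥ 0.

s(n) = n^3 − n^2 + n + 2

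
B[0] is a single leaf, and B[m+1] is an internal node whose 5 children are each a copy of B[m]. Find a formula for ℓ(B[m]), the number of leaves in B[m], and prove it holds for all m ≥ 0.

Claim: ℓ(B[m]) = 5^m.

Base case: ℓ(B[0]) = 1, and 5^0 = 1.
Assume ℓ(B[k]) = 5^k.
Then ℓ(B[k+1]) = 5·ℓ(B[k]) = 5·5^k = 5^{k+1}.
This completes the inductive step, so ℓ(B[m]) = 5^m for all m ≥ 0.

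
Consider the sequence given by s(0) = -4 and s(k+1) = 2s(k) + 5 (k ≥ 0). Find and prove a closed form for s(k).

Claim: s(k) = 2^k − 5.

Base case: s(0) = -4, and 2^0 − 5 = 1 − 5 = -4.
Assume s(j) = 2^j − 5 for some j ≥ 0.
Then s(j+1) = 2s(j) + 5 = 2·(2^j − 5) + 5 = 2^{j+1} − 10 + 5 = 2^{j+1} − 5.
Hence s(k) = 2^k − 5 for every k ≥ 0, by induction.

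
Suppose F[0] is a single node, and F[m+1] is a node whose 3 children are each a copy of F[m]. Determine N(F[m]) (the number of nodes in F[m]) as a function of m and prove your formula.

Claim: N(F[m]) = (3^{m+1} − 1)/2.

Base case: N(F[0]) = 1, and (3^{0+1} − 1)/2 = 1.
Assume N(F[k]) = (3^{k+1} − 1)/2.
Then N(F[k+1]) = 1 + 3N(F[k]) = 1 + 3·(3^{k+1} − 1)/2 = 1 + (3^{k+2} − 3)/2 = (2 + 3^{k+2} − 3)/2 = (3^{k+2} − 1)/2.
Hence N(F[m]) = (3^{m+1} − 1)/2 for every m ≥ 0, by induction.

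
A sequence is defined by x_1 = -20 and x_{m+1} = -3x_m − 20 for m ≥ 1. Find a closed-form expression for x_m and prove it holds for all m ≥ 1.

Claim: x_m = 5·(-3)^m − 5.

Base case: x_1 = -20, and 5·(-3)^1 − 5 = -15 − 5 = -20.
Assume x_r = 5·(-3)^r − 5 for some r ≥ 1.
Then x_{r+1} = -3x_r − 20 = -3·(5·(-3)^r − 5) − 20 = -15·(-3)^r + 15 − 20 = 5·(-3)^{r+1} − 5.
This completes the inductive step, so x_m = 5·(-3)^m − 5 for all m ≥ 1.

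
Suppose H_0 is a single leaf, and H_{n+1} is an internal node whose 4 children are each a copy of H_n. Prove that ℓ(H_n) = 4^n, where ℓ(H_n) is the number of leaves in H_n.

Base case: ℓ(H_0) = 1, and 4^0 = 1.
Assume ℓ(H_j) = 4^j.
Then ℓ(H_{j+1}) = 4·ℓ(H_j) = 4·4^j = 4^{j+1}.
This completes the inductive step, so ℓ(H_n) = 4^n for all n ≥ 0.

ℓ(H_n) = 4^n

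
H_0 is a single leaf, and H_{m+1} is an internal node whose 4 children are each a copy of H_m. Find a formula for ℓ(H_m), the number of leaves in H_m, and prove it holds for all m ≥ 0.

Claim: ℓ(H_m) = 4^m.

Base case: ℓ(H_0) = 1, and 4^0 = 1.
Assume ℓ(H_j) = 4^j.
Then ℓ(H_{j+1}) = 4·ℓ(H_j) = 4·4^j = 4^{j+1}.
So the formula holds for j+1, and by induction ℓ(H_m) = 4^m for all m ≥ 0.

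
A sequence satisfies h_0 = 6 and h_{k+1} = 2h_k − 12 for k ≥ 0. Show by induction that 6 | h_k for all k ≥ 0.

Base case: h_0 = 6 = 6·1, so 6 | h_0.
Assume 6 | h_j, so h_j = 6t for some integer t.
Then h_{j+1} = 2h_j − 12 = 2·(6t) − 12 = 6(2t − 2), so 6 | h_{j+1}.
This completes the inductive step, so 6 | h_k for all k ≥ 0.

6 | h_k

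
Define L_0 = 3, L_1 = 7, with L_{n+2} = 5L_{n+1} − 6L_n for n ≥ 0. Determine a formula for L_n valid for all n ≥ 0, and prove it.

Claim: L_n = 3^n + 2·2^n.

Base cases: L_0 = 3 and 3^0 + 2·2^0 = 3; L_1 = 7 and 3^1 + 2·2^1 = 7.
Assume L_j = 3^j + 2·2^j for all 0 ≤ j ≤ k, where k ≥ 1.
Then L_{k+1} = 5L_k − 6L_{k−1} = 5·(3^k + 2·2^k) − 6·(3^{k−1} + 2·2^{k−1}) = (5·3 − 6)3^{k−1} + 2·(5·2 − 6)2^{k−1} = 9·3^{k−1} + 8·2^{k−1} = 3^{k+1} + 2·2^{k+1}.
So the formula holds for k+1, and by strong induction L_n = 3^n + 2·2^n for all n ≥ 0.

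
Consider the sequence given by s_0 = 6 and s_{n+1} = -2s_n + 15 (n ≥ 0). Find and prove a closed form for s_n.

Claim: s_n = (-2)^n + 5.

Base case: s_0 = 6, and (-2)^0 + 5 = 1 + 5 = 6.
Assume s_m = (-2)^m + 5 for some m ≥ 0.
Then s_{m+1} = -2s_m + 15 = -2·((-2)^m + 5) + 15 = -2·(-2)^m − 10 + 15 = (-2)^{m+1} + 5.
So the formula holds for m+1, and by induction s_n = (-2)^n + 5 for all n ≥ 0.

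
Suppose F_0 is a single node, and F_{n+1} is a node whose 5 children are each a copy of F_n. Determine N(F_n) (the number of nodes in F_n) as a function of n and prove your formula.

Claim: N(F_n) = (5^{n+1} − 1)/4.

Base case: N(F_0) = 1, and (5^{0+1} − 1)/4 = 1.
Assume N(F_j) = (5^{j+1} − 1)/4.
Then N(F_{j+1}) = 1 + 5N(F_j) = 1 + 5·(5^{j+1} − 1)/4 = 1 + (5^{j+2} − 5)/4 = (4 + 5^{j+2} − 5)/4 = (5^{j+2} − 1)/4.
By induction, N(F_n) = (5^{n+1} − 1)/4 for all n ≥ 0.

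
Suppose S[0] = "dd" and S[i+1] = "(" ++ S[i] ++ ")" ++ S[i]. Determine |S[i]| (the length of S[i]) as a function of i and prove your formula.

Claim: |S[i]| = 2^{i+2} − 2.

Base case: |S[0]| = 2, and 2^{0+2} − 2 = 2.
Assume |S[k]| = 2^{k+2} − 2.
Then |S[k+1]| = 1 + |S[k]| + 1 + |S[k]| = 2|S[k]| + 2 = 2(2^{k+2} − 2) + 2 = 2^{k+3} − 4 + 2 = 2^{k+3} − 2.
So the formula holds for k+1, and by induction |S[i]| = 2^{i+2} − 2 for all i ≥ 0.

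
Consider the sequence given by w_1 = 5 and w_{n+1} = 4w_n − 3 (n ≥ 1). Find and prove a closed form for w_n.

Claim: w_n = 4^n + 1.

Base case: w_1 = 5, and 4^1 + 1 = 4 + 1 = 5.
Assume w_m = 4^m + 1 for some m ≥ 1.
Then w_{m+1} = 4w_m − 3 = 4·(4^m + 1) − 3 = 4^{m+1} + 4 − 3 = 4^{m+1} + 1.
By induction, w_n = 4^n + 1 for all n ≥ 1.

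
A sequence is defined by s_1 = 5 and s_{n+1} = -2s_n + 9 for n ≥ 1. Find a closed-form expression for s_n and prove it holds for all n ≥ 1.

Claim: s_n = -(-2)^n + 3.

Base case: s_1 = 5, and -(-2)^1 + 3 = 2 + 3 = 5.
Assume s_j = -(-2)^j + 3 for some j ≥ 1.
Then s_{j+1} = -2s_j + 9 = -2·(-(-2)^j + 3) + 9 = 2·(-2)^j − 6 + 9 = -(-2)^{j+1} + 3.
This completes the inductive step, so s_n = -(-2)^n + 3 for all n ≥ 1.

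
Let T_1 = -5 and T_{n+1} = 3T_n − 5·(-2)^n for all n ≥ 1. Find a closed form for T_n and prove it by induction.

Claim: T_n = -3^n + (-2)^n.

Base case: T_1 = -5, and -3^1 + (-2)^1 = -3 − 2 = -5.
Assume T_m = -3^m + (-2)^m for some m ≥ 1.
Then T_{m+1} = 3T_m − 5·(-2)^m = 3·(-3^m + (-2)^m) − 5·(-2)^m = -3^{m+1} + 3·(-2)^m − 5·(-2)^m = -3^{m+1} − 2·(-2)^m = -3^{m+1} + (-2)^{m+1}.
This completes the inductive step, so T_n = -3^n + (-2)^n for all n ≥ 1.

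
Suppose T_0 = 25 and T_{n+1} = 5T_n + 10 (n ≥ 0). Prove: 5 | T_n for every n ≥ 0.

Base case: T_0 = 25 = 5·5, so 5 | T_0.
Assume 5 | T_r, so T_r = 5t for some integer t.
Then T_{r+1} = 5T_r + 10 = 5·(5t) + 10 = 5(5t + 2), so 5 | T_{r+1}.
By induction, 5 | T_n for all n ≥ 0.

5 | T_n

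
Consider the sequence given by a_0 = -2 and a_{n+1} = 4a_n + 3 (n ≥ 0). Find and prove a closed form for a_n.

Claim: a_n = -4^n − 1.

Base case: a_0 = -2, and -4^0 − 1 = -1 − 1 = -2.
Assume a_r = -4^r − 1 for some r ≥ 0.
Then a_{r+1} = 4a_r + 3 = 4·(-4^r − 1) + 3 = -4^{r+1} − 4 + 3 = -4^{r+1} − 1.
Hence a_n = -4^n − 1 for every n ≥ 0, by induction.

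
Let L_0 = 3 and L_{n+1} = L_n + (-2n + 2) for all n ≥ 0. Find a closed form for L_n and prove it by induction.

Claim: L_n = -n^2 + 3n + 3.

Base case: L_0 = 3, and -0^2 + 3·0 + 3 = 3.
Assume L_j = -j^2 + 3j + 3.
Then L_{j+1} = L_j + (-2j + 2) = (-j^2 + 3j + 3) + (-2j + 2) = -j^2 + j + 5,
and -(j+1)^2 + 3·(j+1) + 3 = -j^2 + j + 5.
Hence L_n = -n^2 + 3n + 3 for every n ≥ 0, by induction.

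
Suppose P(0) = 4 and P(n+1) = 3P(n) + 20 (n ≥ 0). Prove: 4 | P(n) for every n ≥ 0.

Base case: P(0) = 4 = 4·1, so 4 | P(0).
Assume 4 | P(k), so P(k) = 4t for some integer t.
Then P(k+1) = 3P(k) + 20 = 3·(4t) + 20 = 4(3t + 5), so 4 | P(k+1).
Hence 4 | P(n) for every n ≥ 0, by induction.

4 | P(n)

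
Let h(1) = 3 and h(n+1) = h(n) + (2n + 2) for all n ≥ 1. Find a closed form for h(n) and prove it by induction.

Claim: h(n) = n^2 + n + 1.

Base case: h(1) = 3, and 1^2 + 1 + 1 = 3.
Assume h(r) = r^2 + r + 1.
Then h(r+1) = h(r) + (2r + 2) = (r^2 + r + 1) + (2r + 2) = r^2 + 3r + 3,
and (r+1)^2 + (r+1) + 1 = r^2 + 3r + 3.
Hence h(n) = n^2 + n + 1 for every n ≥ 1, by induction.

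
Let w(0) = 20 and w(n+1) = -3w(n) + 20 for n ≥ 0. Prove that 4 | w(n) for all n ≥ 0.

Base case: w(0) = 20 = 4·5, so 4 | w(0).
Assume 4 | w(m), so w(m) = 4t for some integer t.
Then w(m+1) = -3w(m) + 20 = -3·(4t) + 20 = 4(-3t + 5), so 4 | w(m+1).
By induction, 4 | w(n) for all n ≥ 0.

4 | w(n)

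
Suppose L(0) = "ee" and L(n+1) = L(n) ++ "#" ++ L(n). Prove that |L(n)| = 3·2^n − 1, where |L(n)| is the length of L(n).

Base case: |L(0)| = 2, and 3·2^0 − 1 = 2.
Assume |L(m)| = 3·2^m − 1.
Then |L(m+1)| = |L(m)| + 1 + |L(m)| = 2|L(m)| + 1 = 2(3·2^m − 1) + 1 = 3·2^{m+1} − 2 + 1 = 3·2^{m+1} − 1.
This completes the inductive step, so |L(n)| = 3·2^n − 1 for all n ≥ 0.

|L(n)| = 3·2^n − 1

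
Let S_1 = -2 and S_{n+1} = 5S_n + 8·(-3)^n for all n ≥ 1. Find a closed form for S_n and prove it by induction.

Claim: S_n = -5^n − (-3)^n.

Base case: S_1 = -2, and -5^1 − (-3)^1 = -5 + 3 = -2.
Assume S_j = -5^j − (-3)^j for some j ≥ 1.
Then S_{j+1} = 5S_j + 8·(-3)^j = 5·(-5^j − (-3)^j) + 8·(-3)^j = -5^{j+1} − 5·(-3)^j + 8·(-3)^j = -5^{j+1} + 3·(-3)^j = -5^{j+1} − (-3)^{j+1}.
So the formula holds for j+1, and by induction S_n = -5^n − (-3)^n for all n ≥ 1.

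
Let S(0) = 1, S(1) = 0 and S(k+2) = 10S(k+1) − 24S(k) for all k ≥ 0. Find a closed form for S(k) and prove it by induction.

Claim: S(k) = 3·4^k − 2·6^k.

Base cases: S(0) = 1 and 3·4^0 − 2·6^0 = 1; S(1) = 0 and 3·4^1 − 2·6^1 = 0.
Assume S(i) = 3·4^i − 2·6^i for all 0 ≤ i ≤ j, where j ≥ 1.
Then S(j+1) = 10S(j) − 24S(j−1) = 10·(3·4^j − 2·6^j) − 24·(3·4^{j−1} − 2·6^{j−1}) = 3·(10·4 − 24)4^{j−1} − 2·(10·6 − 24)6^{j−1} = 48·4^{j−1} − 72·6^{j−1} = 3·4^{j+1} − 2·6^{j+1}.
By strong induction, S(k) = 3·4^k − 2·6^k for all k ≥ 0.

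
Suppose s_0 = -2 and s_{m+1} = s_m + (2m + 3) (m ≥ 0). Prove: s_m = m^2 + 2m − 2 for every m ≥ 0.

Base case: s_0 = -2, and 0^2 + 2·0 − 2 = -2.
Assume s_r = r^2 + 2r − 2.
Then s_{r+1} = s_r + (2r + 3) = (r^2 + 2r − 2) + (2r + 3) = r^2 + 4r + 1,
and (r+1)^2 + 2·(r+1) − 2 = r^2 + 4r + 1.
Hence s_m = m^2 + 2m − 2 for every m ≥ 0, by induction.

s_m = m^2 + 2m − 2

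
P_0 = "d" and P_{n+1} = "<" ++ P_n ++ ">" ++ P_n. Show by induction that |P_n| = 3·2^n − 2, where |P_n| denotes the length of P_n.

Base case: |P_0| = 1, and 3·2^0 − 2 = 1.
Assume |P_k| = 3·2^k − 2.
Then |P_{k+1}| = 1 + |P_k| + 1 + |P_k| = 2|P_k| + 2 = 2(3·2^k − 2) + 2 = 3·2^{k+1} − 4 + 2 = 3·2^{k+1} − 2.
Hence |P_n| = 3·2^n − 2 for every n ≥ 0, by induction.

|P_n| = 3·2^n − 2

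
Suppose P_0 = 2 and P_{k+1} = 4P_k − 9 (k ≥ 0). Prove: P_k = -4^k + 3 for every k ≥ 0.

Base case: P_0 = 2, and -4^0 + 3 = -1 + 3 = 2.
Assume P_r = -4^r + 3 for some r ≥ 0.
Then P_{r+1} = 4P_r − 9 = 4·(-4^r + 3) − 9 = -4^{r+1} + 12 − 9 = -4^{r+1} + 3.
By induction, P_k = -4^k + 3 for all k ≥ 0.

P_k = -4^k + 3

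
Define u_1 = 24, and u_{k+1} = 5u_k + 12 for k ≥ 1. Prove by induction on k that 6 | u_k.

Base case: u_1 = 24 = 6·4, so 6 | u_1.
Assume 6 | u_j, so u_j = 6t for some integer t.
Then u_{j+1} = 5u_j + 12 = 5·(6t) + 12 = 6(5t + 2), so 6 | u_{j+1}.
Hence 6 | u_k for every k ≥ 1, by induction.

6 | u_k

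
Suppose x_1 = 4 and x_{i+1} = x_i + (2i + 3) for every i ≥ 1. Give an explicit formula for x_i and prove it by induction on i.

Claim: x_i = i^2 + 2i + 1.

Base case: x_1 = 4, and 1^2 + 2·1 + 1 = 4.
Assume x_r = r^2 + 2r + 1.
Then x_{r+1} = x_r + (2r + 3) = (r^2 + 2r + 1) + (2r + 3) = r^2 + 4r + 4,
and (r+1)^2 + 2·(r+1) + 1 = r^2 + 4r + 4.
By induction, x_i = i^2 + 2i + 1 for all i ≥ 1.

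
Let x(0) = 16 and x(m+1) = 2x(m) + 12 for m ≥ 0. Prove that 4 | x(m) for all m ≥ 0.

Base case: x(0) = 16 = 4·4, so 4 | x(0).
Assume 4 | x(k), so x(k) = 4t for some integer t.
Then x(k+1) = 2x(k) + 12 = 2·(4t) + 12 = 4(2t + 3), so 4 | x(k+1).
By induction, 4 | x(m) for all m ≥ 0.

4 | x(m)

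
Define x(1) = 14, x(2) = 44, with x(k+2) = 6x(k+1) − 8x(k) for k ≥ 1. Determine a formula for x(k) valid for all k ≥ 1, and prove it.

Claim: x(k) = 3·2^k + 2·4^k.

Base cases: x(1) = 14 and 3·2^1 + 2·4^1 = 14; x(2) = 44 and 3·2^2 + 2·4^2 = 44.
Assume x(i) = 3·2^i + 2·4^i for all 1 ≤ i ≤ j, where j ≥ 2.
Then x(j+1) = 6x(j) − 8x(j−1) = 6·(3·2^j + 2·4^j) − 8·(3·2^{j−1} + 2·4^{j−1}) = 3·(6·2 − 8)2^{j−1} + 2·(6·4 − 8)4^{j−1} = 12·2^{j−1} + 32·4^{j−1} = 3·2^{j+1} + 2·4^{j+1}.
By strong induction, x(k) = 3·2^k + 2·4^k for all k ≥ 1.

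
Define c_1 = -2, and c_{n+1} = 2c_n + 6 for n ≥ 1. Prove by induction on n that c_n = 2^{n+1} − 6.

Base case: c_1 = -2, and 2^{1+1} − 6 = 4 − 6 = -2.
Assume c_j = 2^{j+1} − 6 for some j ≥ 1.
Then c_{j+1} = 2c_j + 6 = 2·(2^{j+1} − 6) + 6 = 2^{j+2} − 12 + 6 = 2^{j+2} − 6.
So the formula holds for j+1, and by induction c_n = 2^{n+1} − 6 for all n ≥ 1.

c_n = 2^{n+1} − 6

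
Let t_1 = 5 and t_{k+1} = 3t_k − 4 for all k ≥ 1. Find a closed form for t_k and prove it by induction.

Claim: t_k = 3^k + 2.

Base case: t_1 = 5, and 3^1 + 2 = 3 + 2 = 5.
Assume t_j = 3^j + 2 for some j ≥ 1.
Then t_{j+1} = 3t_j − 4 = 3·(3^j + 2) − 4 = 3^{j+1} + 6 − 4 = 3^{j+1} + 2.
So the formula holds for j+1, and by induction t_k = 3^k + 2 for all k ≥ 1.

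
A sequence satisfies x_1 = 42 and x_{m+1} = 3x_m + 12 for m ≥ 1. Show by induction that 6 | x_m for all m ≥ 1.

Base case: x_1 = 42 = 6·7, so 6 | x_1.
Assume 6 | x_j, so x_j = 6t for some integer t.
Then x_{j+1} = 3x_j + 12 = 3·(6t) + 12 = 6(3t + 2), so 6 | x_{j+1}.
So the property holds for j+1, and by induction 6 | x_m for all m ≥ 1.

6 | x_m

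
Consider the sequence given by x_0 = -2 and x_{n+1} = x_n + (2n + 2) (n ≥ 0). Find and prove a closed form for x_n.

Claim: x_n = n^2 + n − 2.

Base case: x_0 = -2, and 0^2 + 0 − 2 = -2.
Assume x_j = j^2 + j − 2.
Then x_{j+1} = x_j + (2j + 2) = (j^2 + j − 2) + (2j + 2) = j^2 + 3j,
and (j+1)^2 + (j+1) − 2 = j^2 + 3j.
Hence x_n = n^2 + n − 2 for every n ≥ 0, by induction.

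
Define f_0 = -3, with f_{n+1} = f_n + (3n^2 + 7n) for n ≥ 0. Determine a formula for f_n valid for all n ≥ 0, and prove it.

Claim: f_n = n^3 + 2n^2 − 3n − 3.

Base case: f_0 = -3, and 0^3 + 2·0^2 − 3·0 − 3 = -3.
Assume f_m = m^3 + 2m^2 − 3m − 3.
Then f_{m+1} = f_m + (3m^2 + 7m) = (m^3 + 2m^2 − 3m − 3) + (3m^2 + 7m) = m^3 + 5m^2 + 4m − 3,
and (m+1)^3 + 2·(m+1)^2 − 3·(m+1) − 3 = m^3 + 5m^2 + 4m − 3.
By induction, f_n = n^3 + 2n^2 − 3n − 3 for all n ≥ 0.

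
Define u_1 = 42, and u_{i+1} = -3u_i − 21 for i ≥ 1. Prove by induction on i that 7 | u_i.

Base case: u_1 = 42 = 7·6, so 7 | u_1.
Assume 7 | u_m, so u_m = 7t for some integer t.
Then u_{m+1} = -3u_m − 21 = -3·(7t) − 21 = 7(-3t − 3), so 7 | u_{m+1}.
This completes the inductive step, so 7 | u_i for all i ≥ 1.

7 | u_i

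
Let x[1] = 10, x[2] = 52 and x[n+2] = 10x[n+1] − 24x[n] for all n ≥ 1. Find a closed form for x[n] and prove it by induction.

Claim: x[n] = 4^n + 6^n.

Base cases: x[1] = 10 and 4^1 + 6^1 = 10; x[2] = 52 and 4^2 + 6^2 = 52.
Assume x[j] = 4^j + 6^j for all 1 ≤ j ≤ m, where m ≥ 2.
Then x[m+1] = 10x[m] − 24x[m−1] = 10·(4^m + 6^m) − 24·(4^{m−1} + 6^{m−1}) = (10·4 − 24)4^{m−1} + (10·6 − 24)6^{m−1} = 16·4^{m−1} + 36·6^{m−1} = 4^{m+1} + 6^{m+1}.
So the formula holds for m+1, and by strong induction x[n] = 4^n + 6^n for all n ≥ 1.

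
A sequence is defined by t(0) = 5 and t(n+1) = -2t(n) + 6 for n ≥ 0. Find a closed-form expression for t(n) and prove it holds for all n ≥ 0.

Claim: t(n) = 3·(-2)^n + 2.

Base case: t(0) = 5, and 3·(-2)^0 + 2 = 3 + 2 = 5.
Assume t(m) = 3·(-2)^m + 2 for some m ≥ 0.
Then t(m+1) = -2t(m) + 6 = -2·(3·(-2)^m + 2) + 6 = -6·(-2)^m − 4 + 6 = 3·(-2)^{m+1} + 2.
By induction, t(n) = 3·(-2)^n + 2 for all n ≥ 0.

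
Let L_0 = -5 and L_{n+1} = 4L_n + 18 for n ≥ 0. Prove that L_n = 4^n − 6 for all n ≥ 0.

Base case: L_0 = -5, and 4^0 − 6 = 1 − 6 = -5.
Assume L_r = 4^r − 6 for some r ≥ 0.
Then L_{r+1} = 4L_r + 18 = 4·(4^r − 6) + 18 = 4^{r+1} − 24 + 18 = 4^{r+1} − 6.
Hence L_n = 4^n − 6 for every n ≥ 0, by induction.

L_n = 4^n − 6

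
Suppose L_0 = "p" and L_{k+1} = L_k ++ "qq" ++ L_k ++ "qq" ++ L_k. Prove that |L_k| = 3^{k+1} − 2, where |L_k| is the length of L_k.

Base case: |L_0| = 1, and 3^{0+1} − 2 = 1.
Assume |L_j| = 3^{j+1} − 2.
Then |L_{j+1}| = 3|L_j| + 4 = 3(3^{j+1} − 2) + 4 = 3^{j+2} − 6 + 4 = 3^{j+2} − 2.
Hence |L_k| = 3^{k+1} − 2 for every k ≥ 0, by induction.

|L_k| = 3^{k+1} − 2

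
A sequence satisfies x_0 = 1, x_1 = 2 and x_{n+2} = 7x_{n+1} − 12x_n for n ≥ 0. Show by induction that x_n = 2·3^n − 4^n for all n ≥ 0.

Base cases: x_0 = 1 and 2·3^0 − 4^0 = 1; x_1 = 2 and 2·3^1 − 4^1 = 2.
Assume x_i = 2·3^i − 4^i for all 0 ≤ i ≤ j, where j ≥ 1.
Then x_{j+1} = 7x_j − 12x_{j−1} = 7·(2·3^j − 4^j) − 12·(2·3^{j−1} − 4^{j−1}) = 2·(7·3 − 12)3^{j−1} − (7·4 − 12)4^{j−1} = 18·3^{j−1} − 16·4^{j−1} = 2·3^{j+1} − 4^{j+1}.
So the formula holds for j+1, and by strong induction x_n = 2·3^n − 4^n for all n ≥ 0.

x_n = 2·3^n − 4^n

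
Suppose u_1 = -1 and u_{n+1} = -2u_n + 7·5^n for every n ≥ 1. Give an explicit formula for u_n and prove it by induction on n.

Claim: u_n = 3·(-2)^n + 5^n.

Base case: u_1 = -1, and 3·(-2)^1 + 5^1 = -6 + 5 = -1.
Assume u_r = 3·(-2)^r + 5^r for some r ≥ 1.
Then u_{r+1} = -2u_r + 7·5^r = -2·(3·(-2)^r + 5^r) + 7·5^r = 3·(-2)^{r+1} − 2·5^r + 7·5^r = 3·(-2)^{r+1} + 5·5^r = 3·(-2)^{r+1} + 5^{r+1}.
By induction, u_n = 3·(-2)^n + 5^n for all n ≥ 1.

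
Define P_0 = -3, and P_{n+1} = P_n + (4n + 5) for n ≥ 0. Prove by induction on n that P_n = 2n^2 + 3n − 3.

Base case: P_0 = -3, and 2·0^2 + 3·0 − 3 = -3.
Assume P_k = 2k^2 + 3k − 3.
Then P_{k+1} = P_k + (4k + 5) = (2k^2 + 3k − 3) + (4k + 5) = 2k^2 + 7k + 2,
and 2·(k+1)^2 + 3·(k+1) − 3 = 2k^2 + 7k + 2.
This completes the inductive step, so P_n = 2n^2 + 3n − 3 for all n ≥ 0.

P_n = 2n^2 + 3n − 3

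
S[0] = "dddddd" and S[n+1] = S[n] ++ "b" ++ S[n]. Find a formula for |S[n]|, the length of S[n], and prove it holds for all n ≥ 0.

Claim: |S[n]| = 7·2^n − 1.

Base case: |S[0]| = 6, and 7·2^0 − 1 = 6.
Assume |S[j]| = 7·2^j − 1.
Then |S[j+1]| = |S[j]| + 1 + |S[j]| = 2|S[j]| + 1 = 2(7·2^j − 1) + 1 = 7·2^{j+1} − 2 + 1 = 7·2^{j+1} − 1.
This completes the inductive step, so |S[n]| = 7·2^n − 1 for all n ≥ 0.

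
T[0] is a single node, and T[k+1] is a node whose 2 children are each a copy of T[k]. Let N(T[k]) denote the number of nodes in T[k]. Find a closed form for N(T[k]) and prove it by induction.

Claim: N(T[k]) = 2^{k+1} − 1.

Base case: N(T[0]) = 1, and 2^{0+1} − 1 = 1.
Assume N(T[j]) = 2^{j+1} − 1.
Then N(T[j+1]) = 1 + 2N(T[j]) = 1 + 2(2^{j+1} − 1) = 2^{j+2} − 2 + 1 = 2^{j+2} − 1.
This completes the inductive step, so N(T[k]) = 2^{k+1} − 1 for all k ≥ 0.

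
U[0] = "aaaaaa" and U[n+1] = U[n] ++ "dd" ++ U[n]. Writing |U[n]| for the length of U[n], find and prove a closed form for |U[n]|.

Claim: |U[n]| = 2^{n+3} − 2.

Base case: |U[0]| = 6, and 2^{0+3} − 2 = 6.
Assume |U[j]| = 2^{j+3} − 2.
Then |U[j+1]| = |U[j]| + 2 + |U[j]| = 2|U[j]| + 2 = 2(2^{j+3} − 2) + 2 = 2^{j+1+3} − 4 + 2 = 2^{j+1+3} − 2.
So the formula holds for j+1, and by induction |U[n]| = 2^{n+3} − 2 for all n ≥ 0.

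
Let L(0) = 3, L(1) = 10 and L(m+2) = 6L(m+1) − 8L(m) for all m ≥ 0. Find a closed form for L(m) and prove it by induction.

Claim: L(m) = 2^m + 2·4^m.

Base cases: L(0) = 3 and 2^0 + 2·4^0 = 3; L(1) = 10 and 2^1 + 2·4^1 = 10.
Assume L(j) = 2^j + 2·4^j for all 0 ≤ j ≤ r, where r ≥ 1.
Then L(r+1) = 6L(r) − 8L(r−1) = 6·(2^r + 2·4^r) − 8·(2^{r−1} + 2·4^{r−1}) = (6·2 − 8)2^{r−1} + 2·(6·4 − 8)4^{r−1} = 4·2^{r−1} + 32·4^{r−1} = 2^{r+1} + 2·4^{r+1}.
Hence L(m) = 2^m + 2·4^m for every m ≥ 0, by strong induction.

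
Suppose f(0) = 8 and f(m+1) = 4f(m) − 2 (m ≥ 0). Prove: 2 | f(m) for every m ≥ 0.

Base case: f(0) = 8 = 2·4, so 2 | f(0).
Assume 2 | f(r), so f(r) = 2t for some integer t.
Then f(r+1) = 4f(r) − 2 = 4·(2t) − 2 = 2(4t − 1), so 2 | f(r+1).
So the property holds for r+1, and by induction 2 | f(m) for all m ≥ 0.

2 | f(m)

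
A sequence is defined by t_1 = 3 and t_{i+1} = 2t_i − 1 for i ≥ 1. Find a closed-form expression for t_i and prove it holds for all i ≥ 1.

Claim: t_i = 2^i + 1.

Base case: t_1 = 3, and 2^1 + 1 = 2 + 1 = 3.
Assume t_r = 2^r + 1 for some r ≥ 1.
Then t_{r+1} = 2t_r − 1 = 2·(2^r + 1) − 1 = 2^{r+1} + 2 − 1 = 2^{r+1} + 1.
By induction, t_i = 2^i + 1 for all i ≥ 1.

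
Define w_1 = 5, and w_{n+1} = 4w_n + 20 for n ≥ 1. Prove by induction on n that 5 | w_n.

Base case: w_1 = 5 = 5·1, so 5 | w_1.
Assume 5 | w_j, so w_j = 5t for some integer t.
Then w_{j+1} = 4w_j + 20 = 4·(5t) + 20 = 5(4t + 4), so 5 | w_{j+1}.
This completes the inductive step, so 5 | w_n for all n ≥ 1.

5 | w_n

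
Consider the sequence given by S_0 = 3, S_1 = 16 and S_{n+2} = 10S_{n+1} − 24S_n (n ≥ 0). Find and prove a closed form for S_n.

Claim: S_n = 2·6^n + 4^n.

Base cases: S_0 = 3 and 2·6^0 + 4^0 = 3; S_1 = 16 and 2·6^1 + 4^1 = 16.
Assume S_j = 2·6^j + 4^j for all 0 ≤ j ≤ m, where m ≥ 1.
Then S_{m+1} = 10S_m − 24S_{m−1} = 10·(2·6^m + 4^m) − 24·(2·6^{m−1} + 4^{m−1}) = 2·(10·6 − 24)6^{m−1} + (10·4 − 24)4^{m−1} = 72·6^{m−1} + 16·4^{m−1} = 2·6^{m+1} + 4^{m+1}.
This completes the inductive step, so S_n = 2·6^n + 4^n for all n ≥ 0.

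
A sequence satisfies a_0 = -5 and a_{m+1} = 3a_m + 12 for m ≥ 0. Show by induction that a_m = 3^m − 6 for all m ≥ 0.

Base case: a_0 = -5, and 3^0 − 6 = 1 − 6 = -5.
Assume a_k = 3^k − 6 for some k ≥ 0.
Then a_{k+1} = 3a_k + 12 = 3·(3^k − 6) + 12 = 3^{k+1} − 18 + 12 = 3^{k+1} − 6.
Hence a_m = 3^m − 6 for every m ≥ 0, by induction.

a_m = 3^m − 6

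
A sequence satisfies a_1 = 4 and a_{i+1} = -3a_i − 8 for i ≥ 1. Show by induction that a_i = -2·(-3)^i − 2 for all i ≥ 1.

Base case: a_1 = 4, and -2·(-3)^1 − 2 = 6 − 2 = 4.
Assume a_r = -2·(-3)^r − 2 for some r ≥ 1.
Then a_{r+1} = -3a_r − 8 = -3·(-2·(-3)^r − 2) − 8 = 6·(-3)^r + 6 − 8 = -2·(-3)^{r+1} − 2.
So the formula holds for r+1, and by induction a_i = -2·(-3)^i − 2 for all i ≥ 1.

a_i = -2·(-3)^i − 2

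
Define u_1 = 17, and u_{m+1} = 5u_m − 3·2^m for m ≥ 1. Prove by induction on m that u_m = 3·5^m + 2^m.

Base case: u_1 = 17, and 3·5^1 + 2^1 = 15 + 2 = 17.
Assume u_r = 3·5^r + 2^r for some r ≥ 1.
Then u_{r+1} = 5u_r − 3·2^r = 5·(3·5^r + 2^r) − 3·2^r = 3·5^{r+1} + 5·2^r − 3·2^r = 3·5^{r+1} + 2·2^r = 3·5^{r+1} + 2^{r+1}.
Hence u_m = 3·5^m + 2^m for every m ≥ 1, by induction.

u_m = 3·5^m + 2^m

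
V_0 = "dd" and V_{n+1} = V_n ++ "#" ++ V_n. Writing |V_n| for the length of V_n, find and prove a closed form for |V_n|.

Claim: |V_n| = 3·2^n − 1.

Base case: |V_0| = 2, and 3·2^0 − 1 = 2.
Assume |V_k| = 3·2^k − 1.
Then |V_{k+1}| = |V_k| + 1 + |V_k| = 2|V_k| + 1 = 2(3·2^k − 1) + 1 = 3·2^{k+1} − 2 + 1 = 3·2^{k+1} − 1.
This completes the inductive step, so |V_n| = 3·2^n − 1 for all n ≥ 0.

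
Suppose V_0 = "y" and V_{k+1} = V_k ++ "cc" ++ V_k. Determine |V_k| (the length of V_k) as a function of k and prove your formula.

Claim: |V_k| = 3·2^k − 2.

Base case: |V_0| = 1, and 3·2^0 − 2 = 1.
Assume |V_m| = 3·2^m − 2.
Then |V_{m+1}| = |V_m| + 2 + |V_m| = 2|V_m| + 2 = 2(3·2^m − 2) + 2 = 3·2^{m+1} − 4 + 2 = 3·2^{m+1} − 2.
So the formula holds for m+1, and by induction |V_k| = 3·2^k − 2 for all k ≥ 0.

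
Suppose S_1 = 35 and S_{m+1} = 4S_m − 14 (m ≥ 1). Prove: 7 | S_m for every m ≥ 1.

Base case: S_1 = 35 = 7·5, so 7 | S_1.
Assume 7 | S_k, so S_k = 7t for some integer t.
Then S_{k+1} = 4S_k − 14 = 4·(7t) − 14 = 7(4t − 2), so 7 | S_{k+1}.
Hence 7 | S_m for every m ≥ 1, by induction.

7 | S_m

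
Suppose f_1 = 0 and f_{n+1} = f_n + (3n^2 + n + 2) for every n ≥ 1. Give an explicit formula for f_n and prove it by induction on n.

Claim: f_n = n^3 − n^2 + 2n − 2.

Base case: f_1 = 0, and 1^3 − 1^2 + 2·1 − 2 = 0.
Assume f_r = r^3 − r^2 + 2r − 2.
Then f_{r+1} = f_r + (3r^2 + r + 2) = (r^3 − r^2 + 2r − 2) + (3r^2 + r + 2) = r^3 + 2r^2 + 3r,
and (r+1)^3 − (r+1)^2 + 2·(r+1) − 2 = r^3 + 2r^2 + 3r.
Hence f_n = n^3 − n^2 + 2n − 2 for every n ≥ 1, by induction.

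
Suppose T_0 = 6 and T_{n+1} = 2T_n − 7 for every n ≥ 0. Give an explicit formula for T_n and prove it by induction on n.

Claim: T_n = -2^n + 7.

Base case: T_0 = 6, and -2^0 + 7 = -1 + 7 = 6.
Assume T_k = -2^k + 7 for some k ≥ 0.
Then T_{k+1} = 2T_k − 7 = 2·(-2^k + 7) − 7 = -2^{k+1} + 14 − 7 = -2^{k+1} + 7.
By induction, T_n = -2^n + 7 for all n ≥ 0.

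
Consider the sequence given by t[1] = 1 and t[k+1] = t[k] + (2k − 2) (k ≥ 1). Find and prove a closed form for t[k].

Claim: t[k] = k^2 − 3k + 3.

Base case: t[1] = 1, and 1^2 − 3·1 + 3 = 1.
Assume t[r] = r^2 − 3r + 3.
Then t[r+1] = t[r] + (2r − 2) = (r^2 − 3r + 3) + (2r − 2) = r^2 − r + 1,
and (r+1)^2 − 3·(r+1) + 3 = r^2 − r + 1.
This completes the inductive step, so t[k] = k^2 − 3k + 3 for all k ≥ 1.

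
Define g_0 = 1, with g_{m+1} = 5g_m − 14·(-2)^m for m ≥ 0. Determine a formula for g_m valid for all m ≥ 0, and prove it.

Claim: g_m = -5^m + 2·(-2)^m.

Base case: g_0 = 1, and -5^0 + 2·(-2)^0 = -1 + 2 = 1.
Assume g_r = -5^r + 2·(-2)^r for some r ≥ 0.
Then g_{r+1} = 5g_r − 14·(-2)^r = 5·(-5^r + 2·(-2)^r) − 14·(-2)^r = -5^{r+1} + 10·(-2)^r − 14·(-2)^r = -5^{r+1} − 4·(-2)^r = -5^{r+1} + 2·(-2)^{r+1}.
Hence g_m = -5^m + 2·(-2)^m for every m ≥ 0, by induction.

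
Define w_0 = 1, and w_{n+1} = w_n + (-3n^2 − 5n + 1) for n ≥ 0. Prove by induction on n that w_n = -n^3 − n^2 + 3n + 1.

Base case: w_0 = 1, and -0^3 − 0^2 + 3·0 + 1 = 1.
Assume w_k = -k^3 − k^2 + 3k + 1.
Then w_{k+1} = w_k + (-3k^2 − 5k + 1) = (-k^3 − k^2 + 3k + 1) + (-3k^2 − 5k + 1) = -k^3 − 4k^2 − 2k + 2,
and -(k+1)^3 − (k+1)^2 + 3·(k+1) + 1 = -k^3 − 4k^2 − 2k + 2.
Hence w_n = -n^3 − n^2 + 3n + 1 for every n ≥ 0, by induction.

w_n = -n^3 − n^2 + 3n + 1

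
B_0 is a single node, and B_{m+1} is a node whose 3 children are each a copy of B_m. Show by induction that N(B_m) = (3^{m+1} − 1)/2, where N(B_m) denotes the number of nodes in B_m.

Base case: N(B_0) = 1, and (3^{0+1} − 1)/2 = 1.
Assume N(B_k) = (3^{k+1} − 1)/2.
Then N(B_{k+1}) = 1 + 3N(B_k) = 1 + 3·(3^{k+1} − 1)/2 = 1 + (3^{k+2} − 3)/2 = (2 + 3^{k+2} − 3)/2 = (3^{k+2} − 1)/2.
So the formula holds for k+1, and by induction N(B_m) = (3^{m+1} − 1)/2 for all m ≥ 0.

N(B_m) = (3^{m+1} − 1)/2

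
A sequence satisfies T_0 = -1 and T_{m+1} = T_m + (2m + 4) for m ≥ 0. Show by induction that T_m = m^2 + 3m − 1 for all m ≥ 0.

Base case: T_0 = -1, and 0^2 + 3·0 − 1 = -1.
Assume T_r = r^2 + 3r − 1.
Then T_{r+1} = T_r + (2r + 4) = (r^2 + 3r − 1) + (2r + 4) = r^2 + 5r + 3,
and (r+1)^2 + 3·(r+1) − 1 = r^2 + 5r + 3.
By induction, T_m = m^2 + 3m − 1 for all m ≥ 0.

T_m = m^2 + 3m − 1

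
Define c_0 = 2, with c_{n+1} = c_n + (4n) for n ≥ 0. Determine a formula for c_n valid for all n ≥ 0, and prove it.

Claim: c_n = 2n^2 − 2n + 2.

Base case: c_0 = 2, and 2·0^2 − 2·0 + 2 = 2.
Assume c_r = 2r^2 − 2r + 2.
Then c_{r+1} = c_r + (4r) = (2r^2 − 2r + 2) + (4r) = 2r^2 + 2r + 2,
and 2·(r+1)^2 − 2·(r+1) + 2 = 2r^2 + 2r + 2.
Hence c_n = 2n^2 − 2n + 2 for every n ≥ 0, by induction.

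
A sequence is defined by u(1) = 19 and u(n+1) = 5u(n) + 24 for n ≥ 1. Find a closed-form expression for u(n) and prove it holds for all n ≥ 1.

Claim: u(n) = 5^{n+1} − 6.

Base case: u(1) = 19, and 5^{1+1} − 6 = 25 − 6 = 19.
Assume u(k) = 5^{k+1} − 6 for some k ≥ 1.
Then u(k+1) = 5u(k) + 24 = 5·(5^{k+1} − 6) + 24 = 5^{k+2} − 30 + 24 = 5^{k+2} − 6.
This completes the inductive step, so u(n) = 5^{n+1} − 6 for all n ≥ 1.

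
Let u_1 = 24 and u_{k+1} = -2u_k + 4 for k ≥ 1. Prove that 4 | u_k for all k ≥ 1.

Base case: u_1 = 24 = 4·6, so 4 | u_1.
Assume 4 | u_j, so u_j = 4t for some integer t.
Then u_{j+1} = -2u_j + 4 = -2·(4t) + 4 = 4(-2t + 1), so 4 | u_{j+1}.
So the property holds for j+1, and by induction 4 | u_k for all k ≥ 1.

4 | u_k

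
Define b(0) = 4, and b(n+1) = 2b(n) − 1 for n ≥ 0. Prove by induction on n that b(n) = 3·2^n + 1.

Base case: b(0) = 4, and 3·2^0 + 1 = 3 + 1 = 4.
Assume b(r) = 3·2^r + 1 for some r ≥ 0.
Then b(r+1) = 2b(r) − 1 = 2·(3·2^r + 1) − 1 = 6·2^r + 2 − 1 = 3·2^{r+1} + 1.
This completes the inductive step, so b(n) = 3·2^n + 1 for all n ≥ 0.

b(n) = 3·2^n + 1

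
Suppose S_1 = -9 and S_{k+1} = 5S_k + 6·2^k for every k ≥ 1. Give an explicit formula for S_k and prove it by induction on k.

Claim: S_k = -5^k − 2·2^k.

Base case: S_1 = -9, and -5^1 − 2·2^1 = -5 − 4 = -9.
Assume S_j = -5^j − 2·2^j for some j ≥ 1.
Then S_{j+1} = 5S_j + 6·2^j = 5·(-5^j − 2·2^j) + 6·2^j = -5^{j+1} − 10·2^j + 6·2^j = -5^{j+1} − 4·2^j = -5^{j+1} − 2·2^{j+1}.
By induction, S_k = -5^k − 2·2^k for all k ≥ 1.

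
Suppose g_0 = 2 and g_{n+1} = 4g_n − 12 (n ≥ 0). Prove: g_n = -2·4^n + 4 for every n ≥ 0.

Base case: g_0 = 2, and -2·4^0 + 4 = -2 + 4 = 2.
Assume g_m = -2·4^m + 4 for some m ≥ 0.
Then g_{m+1} = 4g_m − 12 = 4·(-2·4^m + 4) − 12 = -8·4^m + 16 − 12 = -2·4^{m+1} + 4.
This completes the inductive step, so g_n = -2·4^n + 4 for all n ≥ 0.

g_n = -2·4^n + 4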